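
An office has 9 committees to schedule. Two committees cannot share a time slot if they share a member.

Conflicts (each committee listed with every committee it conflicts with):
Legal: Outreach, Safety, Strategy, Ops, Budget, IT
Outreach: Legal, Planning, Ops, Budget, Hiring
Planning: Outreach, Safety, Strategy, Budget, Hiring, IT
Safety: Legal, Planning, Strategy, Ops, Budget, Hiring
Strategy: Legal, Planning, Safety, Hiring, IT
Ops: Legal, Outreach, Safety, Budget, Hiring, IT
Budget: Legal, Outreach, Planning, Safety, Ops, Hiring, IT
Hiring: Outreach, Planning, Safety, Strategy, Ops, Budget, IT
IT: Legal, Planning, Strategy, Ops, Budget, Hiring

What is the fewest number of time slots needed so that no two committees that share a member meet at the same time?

Legal, Outreach, Ops, Budget pairwise conflict, so at least 4 time slots are needed.
4 time slots suffice: time slot 1 → {Legal, Hiring}; time slot 2 → {Strategy, Budget}; time slot 3 → {Planning, Ops}; time slot 4 → {Outreach, Safety, IT}. Every pair that conflicts lands in different time slots.

4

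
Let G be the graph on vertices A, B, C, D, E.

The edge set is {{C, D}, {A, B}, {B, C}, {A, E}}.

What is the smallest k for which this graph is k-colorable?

2

A and E are adjacent, so at least 2 colors are needed.
2 colors suffice: color red → {A, C}; color blue → {B, D, E}. Every edge joins two different colors.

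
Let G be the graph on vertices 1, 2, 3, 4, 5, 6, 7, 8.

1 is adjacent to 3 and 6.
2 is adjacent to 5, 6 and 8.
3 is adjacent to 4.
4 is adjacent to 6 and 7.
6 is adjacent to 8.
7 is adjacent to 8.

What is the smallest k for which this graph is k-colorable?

3

2, 6, 8 are mutually adjacent, so at least 3 colors are needed.
3 colors suffice: color a → {3, 5, 6, 7}; color b → {1, 2, 4}; color c → {8}. Each edge has distinct colors on its endpoints.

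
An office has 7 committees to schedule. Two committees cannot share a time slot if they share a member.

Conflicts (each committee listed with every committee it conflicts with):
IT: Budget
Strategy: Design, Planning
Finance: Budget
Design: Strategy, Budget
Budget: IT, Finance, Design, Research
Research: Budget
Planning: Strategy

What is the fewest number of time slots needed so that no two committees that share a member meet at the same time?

Finance and Budget conflict, so at least 2 time slots are needed.
2 time slots suffice: IT=2, Strategy=1, Finance=2, Design=2, Budget=1, Research=2, Planning=2. No two conflicting committees share a time slot.

2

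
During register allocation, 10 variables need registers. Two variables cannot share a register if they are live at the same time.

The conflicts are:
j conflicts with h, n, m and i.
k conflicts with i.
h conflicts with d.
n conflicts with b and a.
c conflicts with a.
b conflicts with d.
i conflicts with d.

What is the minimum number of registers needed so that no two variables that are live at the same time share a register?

3

The cycle i-j-n-b-d-i has odd length 5, so it cannot be 2-colored; at least 3 registers are needed.
3 registers suffice: j=1, k=1, h=2, n=2, c=2, m=2, b=3, i=2, a=1, d=1. No two conflicting variables share a register.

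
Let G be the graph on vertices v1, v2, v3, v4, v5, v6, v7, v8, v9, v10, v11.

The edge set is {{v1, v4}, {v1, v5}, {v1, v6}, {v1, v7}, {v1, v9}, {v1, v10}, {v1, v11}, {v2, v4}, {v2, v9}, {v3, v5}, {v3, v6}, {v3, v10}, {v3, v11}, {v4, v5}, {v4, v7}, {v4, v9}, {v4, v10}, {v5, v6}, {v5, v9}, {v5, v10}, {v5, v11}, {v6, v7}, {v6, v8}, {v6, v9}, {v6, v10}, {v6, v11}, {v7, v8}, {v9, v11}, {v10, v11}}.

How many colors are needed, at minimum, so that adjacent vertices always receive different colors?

v1, v5, v6, v9, v11 are mutually adjacent (a clique of size 5), so at least 5 colors are needed.
5 colors suffice: color 1 → {v4, v6}; color 2 → {v1, v2, v3, v8}; color 3 → {v5, v7}; color 4 → {v9, v10}; color 5 → {v11}. No two adjacent vertices share a color.

5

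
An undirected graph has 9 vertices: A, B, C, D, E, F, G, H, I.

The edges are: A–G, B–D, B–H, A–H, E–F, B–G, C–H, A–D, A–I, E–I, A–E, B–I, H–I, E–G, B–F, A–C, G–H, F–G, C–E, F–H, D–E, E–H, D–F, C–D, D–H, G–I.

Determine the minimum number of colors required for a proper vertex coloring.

A, C, D, E, H form a clique, so at least 5 colors are needed.
5 colors suffice: color red → {H}; color blue → {B, E}; color green → {D, G}; color yellow → {A, F}; color purple → {C, I}. Each edge has distinct colors on its endpoints.

5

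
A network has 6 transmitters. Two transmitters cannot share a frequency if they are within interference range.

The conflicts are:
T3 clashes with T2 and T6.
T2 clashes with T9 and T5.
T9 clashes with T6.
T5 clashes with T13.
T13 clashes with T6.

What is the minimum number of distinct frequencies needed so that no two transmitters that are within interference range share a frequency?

3

The cycle T9-T6-T13-T5-T2-T9 has odd length 5, so it cannot be 2-colored; at least 3 frequencies are needed.
3 frequencies suffice: frequency 1 → {T2, T6}; frequency 2 → {T3, T9, T13}; frequency 3 → {T5}. No two conflicting transmitters share a frequency.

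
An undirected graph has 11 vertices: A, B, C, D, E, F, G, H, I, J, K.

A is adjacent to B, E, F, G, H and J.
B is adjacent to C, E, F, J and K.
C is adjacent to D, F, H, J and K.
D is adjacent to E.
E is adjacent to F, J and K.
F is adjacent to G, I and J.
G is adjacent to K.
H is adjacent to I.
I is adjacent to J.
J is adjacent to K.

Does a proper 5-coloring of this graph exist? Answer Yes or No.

Yes

The chromatic number is 5. A, B, E, F, J are mutually adjacent (a clique of size 5), so at least 5 colors are needed.
5 colors suffice: color red → {D, F, H, K}; color blue → {G, J}; color green → {A, C, I}; color yellow → {B}; color purple → {E}.
That is already a proper 5-coloring.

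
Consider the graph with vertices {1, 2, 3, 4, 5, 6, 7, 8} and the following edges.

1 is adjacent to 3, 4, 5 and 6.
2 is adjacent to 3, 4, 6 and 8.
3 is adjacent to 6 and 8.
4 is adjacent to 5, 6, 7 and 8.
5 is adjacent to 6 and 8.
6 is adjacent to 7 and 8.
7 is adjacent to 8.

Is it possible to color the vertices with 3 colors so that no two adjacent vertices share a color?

4, 6, 7, 8 form a clique, so at least 4 colors are needed.
So 3 colors are not enough.

No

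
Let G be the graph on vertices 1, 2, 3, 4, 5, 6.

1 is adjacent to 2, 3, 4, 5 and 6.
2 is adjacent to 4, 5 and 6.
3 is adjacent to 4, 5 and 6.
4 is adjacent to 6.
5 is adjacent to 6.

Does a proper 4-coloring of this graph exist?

The chromatic number is 4. 1, 2, 5, 6 are pairwise adjacent (a clique of size 4), so at least 4 colors are needed.
4 colors suffice: 1=red, 2=yellow, 3=yellow, 4=green, 5=green, 6=blue.
That is already a proper 4-coloring.

Yes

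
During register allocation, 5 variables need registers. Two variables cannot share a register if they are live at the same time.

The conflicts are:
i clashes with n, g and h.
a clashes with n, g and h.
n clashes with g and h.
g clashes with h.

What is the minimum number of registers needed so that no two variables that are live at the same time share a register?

i, n, g, h all conflict with each other, so at least 4 registers are needed.
Using 4 registers: i=4, a=4, n=3, g=2, h=1. Each listed conflict is separated.

4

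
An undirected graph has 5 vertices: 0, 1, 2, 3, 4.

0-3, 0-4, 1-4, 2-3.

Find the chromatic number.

0 and 3 are adjacent, so at least 2 colors are needed.
2 colors suffice: color red → {0, 1, 2}; color blue → {3, 4}. No two adjacent vertices share a color.

2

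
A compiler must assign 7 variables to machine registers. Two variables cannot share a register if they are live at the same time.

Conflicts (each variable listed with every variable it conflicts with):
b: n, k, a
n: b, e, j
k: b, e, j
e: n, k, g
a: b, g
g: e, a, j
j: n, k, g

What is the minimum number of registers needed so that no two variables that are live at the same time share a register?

3

The cycle k-b-a-g-j-k has odd length 5, so it cannot be 2-colored; at least 3 registers are needed.
Using 3 registers: b=1, n=2, k=2, e=1, a=3, g=2, j=1. Every pair that conflicts lands in different registers.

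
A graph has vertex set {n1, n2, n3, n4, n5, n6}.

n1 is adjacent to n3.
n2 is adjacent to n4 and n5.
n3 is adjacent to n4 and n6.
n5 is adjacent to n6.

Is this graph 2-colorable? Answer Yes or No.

The cycle n4-n2-n5-n6-n3-n4 has odd length 5, so it cannot be 2-colored; at least 3 colors are needed.
So 2 colors are not enough.

No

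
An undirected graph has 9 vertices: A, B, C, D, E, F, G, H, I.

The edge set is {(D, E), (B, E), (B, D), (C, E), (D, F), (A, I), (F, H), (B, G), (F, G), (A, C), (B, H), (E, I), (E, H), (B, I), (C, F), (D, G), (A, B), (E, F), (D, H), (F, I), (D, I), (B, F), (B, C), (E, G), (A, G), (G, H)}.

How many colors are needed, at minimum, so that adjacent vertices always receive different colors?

B, D, E, F, G, H form a clique, so at least 6 colors are needed.
6 colors suffice: color 1 → {B}; color 2 → {A, F}; color 3 → {E}; color 4 → {C, D}; color 5 → {G, I}; color 6 → {H}. No two adjacent vertices share a color.

6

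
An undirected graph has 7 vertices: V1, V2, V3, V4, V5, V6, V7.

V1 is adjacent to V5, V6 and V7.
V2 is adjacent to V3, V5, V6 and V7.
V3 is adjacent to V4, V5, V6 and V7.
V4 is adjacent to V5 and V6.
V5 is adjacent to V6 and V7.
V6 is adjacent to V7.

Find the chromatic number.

V2, V3, V5, V6, V7 form a clique, so at least 5 colors are needed.
5 colors suffice: color 1 → {V5}; color 2 → {V6}; color 3 → {V1, V3}; color 4 → {V4, V7}; color 5 → {V2}. Every edge joins two different colors.

5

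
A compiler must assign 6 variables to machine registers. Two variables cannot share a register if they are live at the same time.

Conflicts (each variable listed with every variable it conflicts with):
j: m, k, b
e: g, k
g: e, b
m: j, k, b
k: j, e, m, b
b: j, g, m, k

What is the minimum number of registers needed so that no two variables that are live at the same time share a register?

j, m, k, b all conflict with each other, so at least 4 registers are needed.
A valid assignment using 4 registers: j=4, e=2, g=1, m=3, k=1, b=2. Each listed conflict is separated.

4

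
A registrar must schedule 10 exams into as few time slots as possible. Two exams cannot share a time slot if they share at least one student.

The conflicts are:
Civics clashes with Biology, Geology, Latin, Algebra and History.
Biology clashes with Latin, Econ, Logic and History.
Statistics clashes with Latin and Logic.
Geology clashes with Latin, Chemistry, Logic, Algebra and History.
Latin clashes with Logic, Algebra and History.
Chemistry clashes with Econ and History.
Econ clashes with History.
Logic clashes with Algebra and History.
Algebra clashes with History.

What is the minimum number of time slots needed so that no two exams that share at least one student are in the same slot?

5

Civics, Geology, Latin, Algebra, History all conflict with each other, so at least 5 time slots are needed.
5 time slots suffice: Civics=4, Biology=3, Statistics=1, Geology=3, Latin=2, Chemistry=2, Econ=4, Logic=4, Algebra=5, History=1. Every pair that conflicts lands in different time slots.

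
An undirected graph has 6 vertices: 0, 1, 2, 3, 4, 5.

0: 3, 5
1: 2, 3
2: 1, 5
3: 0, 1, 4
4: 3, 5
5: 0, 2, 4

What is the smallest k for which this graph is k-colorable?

3

The cycle 2-5-4-3-1-2 has odd length 5, so it cannot be 2-colored; at least 3 colors are needed.
3 colors suffice: color a → {3, 5}; color b → {0, 1, 4}; color c → {2}. Every edge joins two different colors.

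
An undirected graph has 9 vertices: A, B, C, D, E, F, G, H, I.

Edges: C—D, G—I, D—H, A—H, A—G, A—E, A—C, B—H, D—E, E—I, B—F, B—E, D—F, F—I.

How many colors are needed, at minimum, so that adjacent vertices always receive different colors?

A and H are adjacent, so at least 2 colors are needed.
2 colors suffice: color 1 → {A, B, D, I}; color 2 → {C, E, F, G, H}. Each edge has distinct colors on its endpoints.

2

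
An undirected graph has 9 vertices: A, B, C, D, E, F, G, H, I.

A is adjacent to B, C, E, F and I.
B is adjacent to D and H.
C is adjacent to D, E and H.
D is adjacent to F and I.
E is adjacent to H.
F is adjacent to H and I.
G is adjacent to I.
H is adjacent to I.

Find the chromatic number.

D, F, I are mutually adjacent, so at least 3 colors are needed.
3 colors suffice: A=2, B=1, C=1, D=2, E=3, F=3, G=2, H=2, I=1. Each edge has distinct colors on its endpoints.

3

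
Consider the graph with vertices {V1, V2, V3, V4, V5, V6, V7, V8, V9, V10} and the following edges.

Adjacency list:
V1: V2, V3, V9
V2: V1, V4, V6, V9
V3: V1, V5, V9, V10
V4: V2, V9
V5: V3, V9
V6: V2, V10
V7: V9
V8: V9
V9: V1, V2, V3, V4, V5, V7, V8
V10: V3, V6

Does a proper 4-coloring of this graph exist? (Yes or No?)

Yes

The chromatic number is 3. V1, V2, V9 form a triangle, so at least 3 colors are needed.
3 colors suffice: color R → {V9, V10}; color B → {V2, V3, V7, V8}; color G → {V1, V4, V5, V6}.
Since 4 ≥ 3, a proper 4-coloring certainly exists.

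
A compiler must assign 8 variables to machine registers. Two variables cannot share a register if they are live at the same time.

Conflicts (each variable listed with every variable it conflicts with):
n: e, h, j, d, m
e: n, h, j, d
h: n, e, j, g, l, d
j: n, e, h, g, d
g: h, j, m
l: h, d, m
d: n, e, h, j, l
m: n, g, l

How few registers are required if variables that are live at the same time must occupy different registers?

5

n, e, h, j, d all conflict with each other, so at least 5 registers are needed.
5 registers suffice: register 1 → {h, m}; register 2 → {g, d}; register 3 → {j, l}; register 4 → {n}; register 5 → {e}. Each listed conflict is separated.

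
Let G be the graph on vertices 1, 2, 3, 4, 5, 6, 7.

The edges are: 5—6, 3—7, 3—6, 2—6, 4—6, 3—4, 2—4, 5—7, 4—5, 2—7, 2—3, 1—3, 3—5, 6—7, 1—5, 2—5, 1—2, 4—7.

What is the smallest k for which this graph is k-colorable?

6

2, 3, 4, 5, 6, 7 are pairwise adjacent (a clique of size 6), so at least 6 colors are needed.
6 colors suffice: color a → {2}; color b → {3}; color c → {5}; color d → {1, 7}; color e → {6}; color f → {4}. No two adjacent vertices share a color.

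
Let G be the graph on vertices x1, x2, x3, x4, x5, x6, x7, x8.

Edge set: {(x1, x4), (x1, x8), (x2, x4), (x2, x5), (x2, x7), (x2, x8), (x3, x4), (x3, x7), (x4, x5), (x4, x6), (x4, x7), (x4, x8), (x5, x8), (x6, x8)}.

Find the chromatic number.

4

x2, x4, x5, x8 form a clique, so at least 4 colors are needed.
4 colors suffice: color 1 → {x4}; color 2 → {x7, x8}; color 3 → {x1, x2, x3, x6}; color 4 → {x5}. Each edge has distinct colors on its endpoints.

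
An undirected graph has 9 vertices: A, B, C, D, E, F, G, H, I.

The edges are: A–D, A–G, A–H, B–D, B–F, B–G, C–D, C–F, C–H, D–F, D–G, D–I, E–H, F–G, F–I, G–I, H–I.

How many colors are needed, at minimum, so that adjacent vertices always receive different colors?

4

D, F, G, I are pairwise adjacent (a clique of size 4), so at least 4 colors are needed.
4 colors suffice: color 1 → {D, H}; color 2 → {C, E, G}; color 3 → {A, F}; color 4 → {B, I}. Every edge joins two different colors.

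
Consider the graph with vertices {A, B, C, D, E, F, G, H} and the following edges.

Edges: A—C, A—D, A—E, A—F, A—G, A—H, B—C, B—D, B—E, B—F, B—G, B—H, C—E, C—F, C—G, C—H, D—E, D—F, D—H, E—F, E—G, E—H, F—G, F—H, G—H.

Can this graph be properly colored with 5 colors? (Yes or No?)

A, C, E, F, G, H are mutually adjacent (a clique of size 6), so at least 6 colors are needed.
So 5 colors are not enough.

No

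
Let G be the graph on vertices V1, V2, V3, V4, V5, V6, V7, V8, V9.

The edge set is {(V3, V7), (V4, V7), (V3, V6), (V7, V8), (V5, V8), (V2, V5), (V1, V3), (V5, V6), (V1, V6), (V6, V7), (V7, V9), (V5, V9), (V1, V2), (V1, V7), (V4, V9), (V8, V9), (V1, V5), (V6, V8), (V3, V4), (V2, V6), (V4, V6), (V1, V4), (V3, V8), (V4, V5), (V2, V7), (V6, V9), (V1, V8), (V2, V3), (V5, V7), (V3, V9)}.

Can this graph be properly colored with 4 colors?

No

V1, V3, V6, V7, V8 are mutually adjacent (a clique of size 5), so at least 5 colors are needed.
So 4 colors are not enough.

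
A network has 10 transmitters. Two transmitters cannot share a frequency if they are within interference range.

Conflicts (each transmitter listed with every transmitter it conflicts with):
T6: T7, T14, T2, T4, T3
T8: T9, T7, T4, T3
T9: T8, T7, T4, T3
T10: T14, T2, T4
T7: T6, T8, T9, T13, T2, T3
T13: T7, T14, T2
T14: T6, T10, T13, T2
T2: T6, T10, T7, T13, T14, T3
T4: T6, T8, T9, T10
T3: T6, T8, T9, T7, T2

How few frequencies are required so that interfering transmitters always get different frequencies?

T8, T9, T7, T3 pairwise conflict, so at least 4 frequencies are needed.
4 frequencies suffice: frequency 1 → {T8, T2}; frequency 2 → {T7, T14, T4}; frequency 3 → {T10, T13, T3}; frequency 4 → {T6, T9}. No two conflicting transmitters share a frequency.

4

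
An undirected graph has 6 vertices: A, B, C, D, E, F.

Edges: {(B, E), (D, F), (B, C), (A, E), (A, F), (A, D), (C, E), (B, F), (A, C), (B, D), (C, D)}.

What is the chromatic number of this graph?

A, C, E are mutually adjacent, so at least 3 colors are needed.
3 colors suffice: color 1 → {C, F}; color 2 → {A, B}; color 3 → {D, E}. No two adjacent vertices share a color.

3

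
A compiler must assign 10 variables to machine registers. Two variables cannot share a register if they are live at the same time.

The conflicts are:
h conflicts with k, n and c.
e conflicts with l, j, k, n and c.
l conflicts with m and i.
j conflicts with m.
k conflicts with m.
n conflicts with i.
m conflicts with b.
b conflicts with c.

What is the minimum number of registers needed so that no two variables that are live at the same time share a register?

3

The cycle c-e-k-m-b-c has odd length 5, so it cannot be 2-colored; at least 3 registers are needed.
3 registers suffice: register 1 → {h, e, m, i}; register 2 → {l, j, k, n, c}; register 3 → {b}. Every pair that conflicts lands in different registers.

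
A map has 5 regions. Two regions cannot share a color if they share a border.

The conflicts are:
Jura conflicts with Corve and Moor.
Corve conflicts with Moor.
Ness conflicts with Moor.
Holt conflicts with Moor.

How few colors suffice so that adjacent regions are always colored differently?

Jura, Corve, Moor pairwise conflict, so at least 3 colors are needed.
3 colors suffice: Jura=2, Corve=3, Ness=2, Holt=2, Moor=1. Each listed conflict is separated.

3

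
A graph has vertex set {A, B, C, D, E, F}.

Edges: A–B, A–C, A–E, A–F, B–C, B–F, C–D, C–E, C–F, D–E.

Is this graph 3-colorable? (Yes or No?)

A, B, C, F are pairwise adjacent (a clique of size 4), so at least 4 colors are needed.
So 3 colors are not enough.

No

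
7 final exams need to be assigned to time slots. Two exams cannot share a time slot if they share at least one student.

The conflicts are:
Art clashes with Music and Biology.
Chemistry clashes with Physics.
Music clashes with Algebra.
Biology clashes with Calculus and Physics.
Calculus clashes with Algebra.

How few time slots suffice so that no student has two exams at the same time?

3

The cycle Calculus-Algebra-Music-Art-Biology-Calculus has odd length 5, so it cannot be 2-colored; at least 3 time slots are needed.
3 time slots suffice: time slot 1 → {Chemistry, Music, Biology}; time slot 2 → {Art, Algebra, Physics}; time slot 3 → {Calculus}. Every pair that conflicts lands in different time slots.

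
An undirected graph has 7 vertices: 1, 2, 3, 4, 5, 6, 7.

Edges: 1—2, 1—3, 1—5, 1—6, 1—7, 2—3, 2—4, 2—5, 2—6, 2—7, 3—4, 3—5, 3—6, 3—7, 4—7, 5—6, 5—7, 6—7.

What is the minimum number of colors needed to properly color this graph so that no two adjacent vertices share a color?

1, 2, 3, 5, 6, 7 are pairwise adjacent (a clique of size 6), so at least 6 colors are needed.
6 colors suffice: 1=f, 2=b, 3=c, 4=d, 5=d, 6=e, 7=a. Every edge joins two different colors.

6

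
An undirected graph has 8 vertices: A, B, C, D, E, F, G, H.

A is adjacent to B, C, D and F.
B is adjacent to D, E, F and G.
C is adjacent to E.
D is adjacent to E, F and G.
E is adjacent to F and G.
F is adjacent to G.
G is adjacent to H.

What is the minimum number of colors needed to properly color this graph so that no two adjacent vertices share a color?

5

B, D, E, F, G are mutually adjacent (a clique of size 5), so at least 5 colors are needed.
A valid assignment using 5 colors: A=3, B=2, C=1, D=4, E=3, F=1, G=5, H=1. Each edge has distinct colors on its endpoints.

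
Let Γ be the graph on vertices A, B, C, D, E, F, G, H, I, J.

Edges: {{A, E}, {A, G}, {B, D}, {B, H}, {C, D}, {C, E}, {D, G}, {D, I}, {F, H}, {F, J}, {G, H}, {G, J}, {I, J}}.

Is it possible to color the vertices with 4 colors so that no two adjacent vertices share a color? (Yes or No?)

The chromatic number is 3. The cycle A-E-C-D-G-A has odd length 5, so it cannot be 2-colored; at least 3 colors are needed.
One proper 3-coloring: A=1, B=2, C=2, D=1, E=3, F=2, G=2, H=1, I=2, J=1.
Since 4 ≥ 3, a proper 4-coloring certainly exists.

Yes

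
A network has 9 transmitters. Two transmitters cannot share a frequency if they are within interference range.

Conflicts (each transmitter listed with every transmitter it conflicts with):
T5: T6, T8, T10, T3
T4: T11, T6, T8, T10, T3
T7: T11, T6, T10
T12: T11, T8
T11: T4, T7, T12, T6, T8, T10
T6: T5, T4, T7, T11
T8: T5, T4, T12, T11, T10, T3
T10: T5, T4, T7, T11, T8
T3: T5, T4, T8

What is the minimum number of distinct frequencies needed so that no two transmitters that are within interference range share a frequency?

T4, T11, T8, T10 are mutually in conflict, so at least 4 frequencies are needed.
4 frequencies suffice: frequency 1 → {T6, T8}; frequency 2 → {T5, T11}; frequency 3 → {T4, T7, T12}; frequency 4 → {T10, T3}. No two conflicting transmitters share a frequency.

4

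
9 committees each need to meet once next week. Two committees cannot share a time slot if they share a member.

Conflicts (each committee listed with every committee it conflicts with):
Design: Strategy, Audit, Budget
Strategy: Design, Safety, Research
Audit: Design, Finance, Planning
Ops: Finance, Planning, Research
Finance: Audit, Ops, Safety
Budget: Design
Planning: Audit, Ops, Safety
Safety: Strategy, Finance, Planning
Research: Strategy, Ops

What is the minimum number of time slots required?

3

The cycle Finance-Audit-Design-Strategy-Safety-Finance has odd length 5, so it cannot be 2-colored; at least 3 time slots are needed.
3 time slots suffice: Design=1, Strategy=2, Audit=3, Ops=1, Finance=2, Budget=2, Planning=2, Safety=1, Research=3. No two conflicting committees share a time slot.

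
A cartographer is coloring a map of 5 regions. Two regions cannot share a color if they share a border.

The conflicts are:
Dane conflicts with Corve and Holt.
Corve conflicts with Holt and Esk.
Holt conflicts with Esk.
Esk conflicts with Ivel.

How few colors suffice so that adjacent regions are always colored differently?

3

Corve, Holt, Esk are mutually in conflict, so at least 3 colors are needed.
3 colors suffice: color 1 → {Holt, Ivel}; color 2 → {Corve}; color 3 → {Dane, Esk}. No two conflicting regions share a color.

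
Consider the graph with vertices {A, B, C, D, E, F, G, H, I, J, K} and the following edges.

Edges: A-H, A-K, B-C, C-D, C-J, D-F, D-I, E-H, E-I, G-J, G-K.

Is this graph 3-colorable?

Yes

The chromatic number is 3. The cycle D-C-J-G-K-A-H-E-I-D has odd length 9, so it cannot be 2-colored; at least 3 colors are needed.
3 colors suffice: color red → {B, D, E, J, K}; color blue → {A, C, F, G, I}; color green → {H}.
That is already a proper 3-coloring.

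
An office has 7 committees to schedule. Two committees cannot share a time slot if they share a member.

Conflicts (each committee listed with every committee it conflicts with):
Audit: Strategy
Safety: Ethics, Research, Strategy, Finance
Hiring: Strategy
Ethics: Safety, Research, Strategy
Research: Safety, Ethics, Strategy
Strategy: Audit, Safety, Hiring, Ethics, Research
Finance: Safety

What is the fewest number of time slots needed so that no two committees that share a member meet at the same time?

4

Safety, Ethics, Research, Strategy pairwise conflict, so at least 4 time slots are needed.
4 time slots suffice: time slot 1 → {Strategy, Finance}; time slot 2 → {Audit, Safety, Hiring}; time slot 3 → {Ethics}; time slot 4 → {Research}. No two conflicting committees share a time slot.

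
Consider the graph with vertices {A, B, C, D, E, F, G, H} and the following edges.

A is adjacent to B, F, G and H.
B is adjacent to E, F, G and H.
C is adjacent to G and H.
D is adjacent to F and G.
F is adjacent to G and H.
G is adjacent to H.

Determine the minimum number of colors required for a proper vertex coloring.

5

A, B, F, G, H are mutually adjacent (a clique of size 5), so at least 5 colors are needed.
5 colors suffice: color red → {E, G}; color blue → {C, F}; color green → {D, H}; color yellow → {B}; color purple → {A}. Each edge has distinct colors on its endpoints.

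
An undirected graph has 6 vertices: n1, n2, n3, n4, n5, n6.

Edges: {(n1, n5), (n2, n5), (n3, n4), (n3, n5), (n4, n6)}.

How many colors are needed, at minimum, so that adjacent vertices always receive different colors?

n3 and n4 are adjacent, so at least 2 colors are needed.
2 colors suffice: color 1 → {n4, n5}; color 2 → {n1, n2, n3, n6}. No two adjacent vertices share a color.

2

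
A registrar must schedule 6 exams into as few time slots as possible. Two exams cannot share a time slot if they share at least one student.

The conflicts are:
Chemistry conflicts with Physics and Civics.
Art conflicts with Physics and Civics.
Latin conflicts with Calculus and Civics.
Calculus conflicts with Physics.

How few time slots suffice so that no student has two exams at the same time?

The cycle Civics-Art-Physics-Calculus-Latin-Civics has odd length 5, so it cannot be 2-colored; at least 3 time slots are needed.
3 time slots suffice: time slot 1 → {Physics, Civics}; time slot 2 → {Chemistry, Art, Latin}; time slot 3 → {Calculus}. Every pair that conflicts lands in different time slots.

3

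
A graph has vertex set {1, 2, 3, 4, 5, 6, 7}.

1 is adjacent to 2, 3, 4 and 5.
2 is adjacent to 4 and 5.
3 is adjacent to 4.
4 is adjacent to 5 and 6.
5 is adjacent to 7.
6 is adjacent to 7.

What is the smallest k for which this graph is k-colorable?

1, 2, 4, 5 form a clique, so at least 4 colors are needed.
A valid assignment using 4 colors: 1=green, 2=yellow, 3=blue, 4=red, 5=blue, 6=blue, 7=red. No two adjacent vertices share a color.

4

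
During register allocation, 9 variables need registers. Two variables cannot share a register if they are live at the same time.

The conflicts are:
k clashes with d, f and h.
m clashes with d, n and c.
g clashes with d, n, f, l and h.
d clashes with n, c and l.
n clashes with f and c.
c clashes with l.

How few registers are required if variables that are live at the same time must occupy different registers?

4

m, d, n, c pairwise conflict, so at least 4 registers are needed.
4 registers suffice: register 1 → {d, f, h}; register 2 → {k, n, l}; register 3 → {g, c}; register 4 → {m}. No two conflicting variables share a register.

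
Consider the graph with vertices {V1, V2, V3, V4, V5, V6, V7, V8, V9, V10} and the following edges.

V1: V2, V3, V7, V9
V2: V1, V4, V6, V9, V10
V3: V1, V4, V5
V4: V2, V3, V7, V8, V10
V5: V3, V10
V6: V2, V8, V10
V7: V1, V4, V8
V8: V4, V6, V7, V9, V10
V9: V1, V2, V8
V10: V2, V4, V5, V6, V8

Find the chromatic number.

V2, V6, V10 form a triangle, so at least 3 colors are needed.
One proper 3-coloring: V1=2, V2=1, V3=1, V4=2, V5=2, V6=2, V7=3, V8=1, V9=3, V10=3. Each edge has distinct colors on its endpoints.

3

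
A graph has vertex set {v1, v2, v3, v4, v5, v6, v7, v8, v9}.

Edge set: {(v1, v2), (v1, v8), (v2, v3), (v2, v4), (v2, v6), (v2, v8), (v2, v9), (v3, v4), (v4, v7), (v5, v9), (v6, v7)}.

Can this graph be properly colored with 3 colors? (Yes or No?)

The chromatic number is 3. v2, v3, v4 form a triangle, so at least 3 colors are needed.
A valid assignment using 3 colors: v1=2, v2=1, v3=3, v4=2, v5=1, v6=2, v7=1, v8=3, v9=2.
That is already a proper 3-coloring.

Yes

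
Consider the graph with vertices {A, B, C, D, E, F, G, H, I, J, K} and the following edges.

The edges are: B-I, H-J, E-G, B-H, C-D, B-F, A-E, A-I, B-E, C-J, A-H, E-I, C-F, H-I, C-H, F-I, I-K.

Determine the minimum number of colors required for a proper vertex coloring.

C, H, J are pairwise adjacent, so at least 3 colors are needed.
3 colors suffice: color red → {C, G, I}; color blue → {D, E, F, H, K}; color green → {A, B, J}. No two adjacent vertices share a color.

3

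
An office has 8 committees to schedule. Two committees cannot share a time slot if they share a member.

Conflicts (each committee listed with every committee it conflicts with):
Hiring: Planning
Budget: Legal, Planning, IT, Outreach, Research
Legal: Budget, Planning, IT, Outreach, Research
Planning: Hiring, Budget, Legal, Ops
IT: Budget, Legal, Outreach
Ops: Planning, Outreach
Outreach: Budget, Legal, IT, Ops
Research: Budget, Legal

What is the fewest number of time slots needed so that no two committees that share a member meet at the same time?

4

Budget, Legal, IT, Outreach pairwise conflict, so at least 4 time slots are needed.
4 time slots suffice: time slot 1 → {Hiring, Budget, Ops}; time slot 2 → {Legal}; time slot 3 → {Planning, Outreach, Research}; time slot 4 → {IT}. No two conflicting committees share a time slot.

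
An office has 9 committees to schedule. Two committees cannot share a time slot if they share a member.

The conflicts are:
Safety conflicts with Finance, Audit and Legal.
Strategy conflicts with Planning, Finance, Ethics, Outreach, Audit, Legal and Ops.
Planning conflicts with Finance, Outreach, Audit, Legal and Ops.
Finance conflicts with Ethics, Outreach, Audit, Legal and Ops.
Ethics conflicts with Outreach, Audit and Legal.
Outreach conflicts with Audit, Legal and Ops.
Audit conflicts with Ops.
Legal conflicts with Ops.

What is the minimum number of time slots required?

Strategy, Planning, Finance, Outreach, Legal, Ops are mutually in conflict, so at least 6 time slots are needed.
Using 6 time slots: Safety=2, Strategy=3, Planning=6, Finance=1, Ethics=5, Outreach=2, Audit=4, Legal=4, Ops=5. Each listed conflict is separated.

6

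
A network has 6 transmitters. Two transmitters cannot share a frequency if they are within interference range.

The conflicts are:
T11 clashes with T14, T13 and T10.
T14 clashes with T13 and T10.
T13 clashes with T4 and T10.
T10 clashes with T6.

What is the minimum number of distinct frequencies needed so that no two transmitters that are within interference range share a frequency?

T11, T14, T13, T10 all conflict with each other, so at least 4 frequencies are needed.
4 frequencies suffice: frequency 1 → {T4, T10}; frequency 2 → {T13, T6}; frequency 3 → {T11}; frequency 4 → {T14}. Each listed conflict is separated.

4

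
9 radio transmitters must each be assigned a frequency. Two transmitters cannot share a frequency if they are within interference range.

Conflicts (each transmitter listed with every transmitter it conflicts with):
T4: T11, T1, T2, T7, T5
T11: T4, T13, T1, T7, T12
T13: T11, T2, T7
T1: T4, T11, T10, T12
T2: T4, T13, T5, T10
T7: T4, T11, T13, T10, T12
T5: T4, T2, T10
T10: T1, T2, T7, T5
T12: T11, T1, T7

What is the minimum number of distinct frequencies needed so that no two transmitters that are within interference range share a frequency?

3

T11, T7, T12 all conflict with each other, so at least 3 frequencies are needed.
3 frequencies suffice: frequency 1 → {T1, T2, T7}; frequency 2 → {T11, T5}; frequency 3 → {T4, T13, T10, T12}. Every pair that conflicts lands in different frequencies.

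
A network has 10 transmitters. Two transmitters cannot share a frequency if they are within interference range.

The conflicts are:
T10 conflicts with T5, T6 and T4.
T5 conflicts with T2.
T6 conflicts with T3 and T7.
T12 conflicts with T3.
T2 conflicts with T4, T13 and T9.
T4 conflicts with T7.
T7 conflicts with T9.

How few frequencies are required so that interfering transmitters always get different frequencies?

T2 and T9 conflict, so at least 2 frequencies are needed.
Using 2 frequencies: T10=1, T5=2, T6=2, T12=2, T2=1, T4=2, T3=1, T13=2, T7=1, T9=2. No two conflicting transmitters share a frequency.

2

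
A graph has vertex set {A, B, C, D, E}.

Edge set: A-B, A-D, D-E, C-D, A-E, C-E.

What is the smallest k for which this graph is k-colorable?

3

A, D, E are pairwise adjacent, so at least 3 colors are needed.
3 colors suffice: color red → {A, C}; color blue → {B, D}; color green → {E}. Each edge has distinct colors on its endpoints.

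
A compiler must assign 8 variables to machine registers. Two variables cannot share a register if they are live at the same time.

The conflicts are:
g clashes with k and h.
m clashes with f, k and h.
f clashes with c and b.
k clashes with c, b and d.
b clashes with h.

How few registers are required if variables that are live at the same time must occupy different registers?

2

m and f conflict, so at least 2 registers are needed.
Using 2 registers: g=2, m=2, f=1, k=1, c=2, b=2, h=1, d=2. Each listed conflict is separated.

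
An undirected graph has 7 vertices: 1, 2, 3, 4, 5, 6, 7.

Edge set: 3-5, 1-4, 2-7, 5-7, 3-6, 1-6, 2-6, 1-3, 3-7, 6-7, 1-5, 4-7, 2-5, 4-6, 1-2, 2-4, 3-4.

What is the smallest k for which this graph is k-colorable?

4

3, 4, 6, 7 are mutually adjacent (a clique of size 4), so at least 4 colors are needed.
4 colors suffice: 1=b, 2=a, 3=a, 4=c, 5=c, 6=d, 7=b. Each edge has distinct colors on its endpoints.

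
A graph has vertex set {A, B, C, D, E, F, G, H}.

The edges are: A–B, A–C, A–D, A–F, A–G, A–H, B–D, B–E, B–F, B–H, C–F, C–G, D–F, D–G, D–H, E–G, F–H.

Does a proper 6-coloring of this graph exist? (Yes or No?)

Yes

The chromatic number is 5. A, B, D, F, H are pairwise adjacent (a clique of size 5), so at least 5 colors are needed.
5 colors suffice: color red → {A, E}; color blue → {C, D}; color green → {F, G}; color yellow → {B}; color purple → {H}.
Since 6 ≥ 5, a proper 6-coloring certainly exists.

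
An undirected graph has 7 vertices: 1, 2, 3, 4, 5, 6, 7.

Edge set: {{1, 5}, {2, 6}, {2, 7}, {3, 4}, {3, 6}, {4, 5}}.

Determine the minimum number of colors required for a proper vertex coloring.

1 and 5 are adjacent, so at least 2 colors are needed.
2 colors suffice: color red → {2, 3, 5}; color blue → {1, 4, 6, 7}. Each edge has distinct colors on its endpoints.

2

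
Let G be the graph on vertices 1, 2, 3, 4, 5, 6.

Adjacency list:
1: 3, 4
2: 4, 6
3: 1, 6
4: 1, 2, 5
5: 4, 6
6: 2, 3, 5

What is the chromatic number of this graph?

3

The cycle 1-4-5-6-3-1 has odd length 5, so it cannot be 2-colored; at least 3 colors are needed.
One proper 3-coloring: 1=c, 2=b, 3=b, 4=a, 5=b, 6=a. Every edge joins two different colors.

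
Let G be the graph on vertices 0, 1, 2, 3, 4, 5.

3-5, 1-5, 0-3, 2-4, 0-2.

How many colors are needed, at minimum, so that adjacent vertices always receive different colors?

2

2 and 4 are adjacent, so at least 2 colors are needed.
A valid assignment using 2 colors: 0=blue, 1=red, 2=red, 3=red, 4=blue, 5=blue. Every edge joins two different colors.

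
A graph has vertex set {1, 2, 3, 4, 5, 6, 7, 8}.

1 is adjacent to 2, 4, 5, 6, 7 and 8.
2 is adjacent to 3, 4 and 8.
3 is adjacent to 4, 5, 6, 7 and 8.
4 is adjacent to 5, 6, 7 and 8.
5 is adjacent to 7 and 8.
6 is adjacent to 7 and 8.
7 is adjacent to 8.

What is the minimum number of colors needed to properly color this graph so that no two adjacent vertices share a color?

3, 4, 5, 7, 8 are mutually adjacent (a clique of size 5), so at least 5 colors are needed.
5 colors suffice: color red → {4}; color blue → {8}; color green → {1, 3}; color yellow → {2, 7}; color purple → {5, 6}. Each edge has distinct colors on its endpoints.

5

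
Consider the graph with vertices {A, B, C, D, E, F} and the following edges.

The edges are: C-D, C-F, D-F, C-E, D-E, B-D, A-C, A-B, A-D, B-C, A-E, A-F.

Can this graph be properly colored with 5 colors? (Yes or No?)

The chromatic number is 4. A, C, D, F form a clique, so at least 4 colors are needed.
A valid assignment using 4 colors: A=3, B=4, C=1, D=2, E=4, F=4.
Since 5 ≥ 4, a proper 5-coloring certainly exists.

Yes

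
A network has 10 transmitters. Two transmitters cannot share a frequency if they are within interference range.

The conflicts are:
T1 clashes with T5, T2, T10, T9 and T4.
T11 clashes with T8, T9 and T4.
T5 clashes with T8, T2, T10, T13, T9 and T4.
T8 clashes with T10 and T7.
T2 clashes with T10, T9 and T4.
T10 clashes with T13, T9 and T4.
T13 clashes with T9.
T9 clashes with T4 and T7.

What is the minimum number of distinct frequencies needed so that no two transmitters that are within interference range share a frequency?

T1, T5, T2, T10, T9, T4 pairwise conflict, so at least 6 frequencies are needed.
6 frequencies suffice: frequency 1 → {T8, T9}; frequency 2 → {T11, T10, T7}; frequency 3 → {T5}; frequency 4 → {T13, T4}; frequency 5 → {T1}; frequency 6 → {T2}. Every pair that conflicts lands in different frequencies.

6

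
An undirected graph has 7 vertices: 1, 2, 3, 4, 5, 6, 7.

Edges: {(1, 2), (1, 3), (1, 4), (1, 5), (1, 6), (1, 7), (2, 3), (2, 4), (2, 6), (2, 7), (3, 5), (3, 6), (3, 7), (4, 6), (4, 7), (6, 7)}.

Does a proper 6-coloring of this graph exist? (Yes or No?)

The chromatic number is 5. 1, 2, 3, 6, 7 are mutually adjacent (a clique of size 5), so at least 5 colors are needed.
5 colors suffice: color red → {1}; color blue → {3, 4}; color green → {5, 7}; color yellow → {6}; color purple → {2}.
Since 6 ≥ 5, a proper 6-coloring certainly exists.

Yes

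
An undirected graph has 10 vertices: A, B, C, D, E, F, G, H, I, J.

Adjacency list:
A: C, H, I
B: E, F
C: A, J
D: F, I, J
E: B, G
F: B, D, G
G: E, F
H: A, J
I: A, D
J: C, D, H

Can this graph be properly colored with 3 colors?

Yes

The chromatic number is 3. The cycle J-D-I-A-H-J has odd length 5, so it cannot be 2-colored; at least 3 colors are needed.
3 colors suffice: color red → {A, E, F, J}; color blue → {B, C, D, G, H}; color green → {I}.
That is already a proper 3-coloring.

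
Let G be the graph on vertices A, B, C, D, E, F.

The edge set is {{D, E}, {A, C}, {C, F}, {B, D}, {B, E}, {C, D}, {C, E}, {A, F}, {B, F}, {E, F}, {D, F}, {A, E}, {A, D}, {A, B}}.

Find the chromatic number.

A, C, D, E, F are pairwise adjacent (a clique of size 5), so at least 5 colors are needed.
5 colors suffice: color 1 → {F}; color 2 → {D}; color 3 → {E}; color 4 → {A}; color 5 → {B, C}. Each edge has distinct colors on its endpoints.

5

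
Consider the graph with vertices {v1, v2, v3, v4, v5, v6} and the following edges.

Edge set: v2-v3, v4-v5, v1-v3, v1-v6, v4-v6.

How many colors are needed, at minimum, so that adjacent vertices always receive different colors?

2

v4 and v6 are adjacent, so at least 2 colors are needed.
A valid assignment using 2 colors: v1=B, v2=B, v3=R, v4=B, v5=R, v6=R. No two adjacent vertices share a color.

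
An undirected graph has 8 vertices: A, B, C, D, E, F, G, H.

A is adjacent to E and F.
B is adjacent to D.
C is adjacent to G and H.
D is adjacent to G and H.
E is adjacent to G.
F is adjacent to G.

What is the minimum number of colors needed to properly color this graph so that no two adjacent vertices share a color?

2

E and G are adjacent, so at least 2 colors are needed.
2 colors suffice: A=1, B=1, C=2, D=2, E=2, F=2, G=1, H=1. No two adjacent vertices share a color.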